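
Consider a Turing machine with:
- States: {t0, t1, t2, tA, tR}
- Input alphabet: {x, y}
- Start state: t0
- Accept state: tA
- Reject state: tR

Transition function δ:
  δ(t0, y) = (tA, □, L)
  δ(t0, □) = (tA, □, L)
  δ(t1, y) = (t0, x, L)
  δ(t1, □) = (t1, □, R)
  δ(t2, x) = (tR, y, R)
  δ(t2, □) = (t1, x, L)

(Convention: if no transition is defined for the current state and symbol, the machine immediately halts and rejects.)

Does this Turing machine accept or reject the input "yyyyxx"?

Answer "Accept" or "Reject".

Execution trace:
Initial: [t0]yyyyxx
Step 1: δ(t0, y) = (tA, □, L) → [tA]□□yyyxx

The machine reaches the accept state tA and halts.

Answer: Accept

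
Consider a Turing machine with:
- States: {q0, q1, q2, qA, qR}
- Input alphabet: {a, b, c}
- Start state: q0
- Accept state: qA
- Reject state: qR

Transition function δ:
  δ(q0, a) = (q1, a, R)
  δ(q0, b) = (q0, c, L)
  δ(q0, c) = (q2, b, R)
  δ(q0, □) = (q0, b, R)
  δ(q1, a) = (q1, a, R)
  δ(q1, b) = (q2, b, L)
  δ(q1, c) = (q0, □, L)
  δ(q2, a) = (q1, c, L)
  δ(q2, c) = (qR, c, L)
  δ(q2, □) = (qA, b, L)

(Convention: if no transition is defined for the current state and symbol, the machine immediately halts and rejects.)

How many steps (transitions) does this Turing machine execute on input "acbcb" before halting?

Execution trace:
Initial: [q0]acbcb
Step 1: δ(q0, a) = (q1, a, R) → a[q1]cbcb
Step 2: δ(q1, c) = (q0, □, L) → [q0]a□bcb
Step 3: δ(q0, a) = (q1, a, R) → a[q1]□bcb

No transition is defined for δ(q1, □). By convention the machine halts and rejects.

The machine executed 3 steps before halting.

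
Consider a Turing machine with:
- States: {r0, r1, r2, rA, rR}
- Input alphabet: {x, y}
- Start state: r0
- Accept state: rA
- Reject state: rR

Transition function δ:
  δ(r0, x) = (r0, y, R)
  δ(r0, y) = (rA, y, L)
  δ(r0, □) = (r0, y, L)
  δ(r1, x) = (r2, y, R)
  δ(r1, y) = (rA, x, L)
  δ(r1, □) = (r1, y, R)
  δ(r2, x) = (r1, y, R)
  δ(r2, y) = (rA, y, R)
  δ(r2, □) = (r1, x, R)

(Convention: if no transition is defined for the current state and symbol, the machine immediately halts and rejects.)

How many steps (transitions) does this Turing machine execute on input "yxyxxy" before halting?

Execution trace:
Initial: [r0]yxyxxy
Step 1: δ(r0, y) = (rA, y, L) → [rA]□yxyxxy

The machine reaches the accept state rA and halts.

The machine executed 1 step before halting.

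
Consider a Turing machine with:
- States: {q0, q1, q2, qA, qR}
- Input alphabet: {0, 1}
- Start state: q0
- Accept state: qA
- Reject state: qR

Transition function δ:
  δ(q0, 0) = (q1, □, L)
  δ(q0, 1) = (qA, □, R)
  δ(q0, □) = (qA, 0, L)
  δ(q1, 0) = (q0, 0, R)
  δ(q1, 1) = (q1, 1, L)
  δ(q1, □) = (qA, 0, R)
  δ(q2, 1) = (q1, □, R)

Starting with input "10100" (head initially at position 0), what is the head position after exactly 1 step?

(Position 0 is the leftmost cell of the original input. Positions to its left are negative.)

Execution trace (head position shown):
Step 0: [q0]10100  (head at position 0)
Step 1: move right → □[qA]0100  (head at position 1)

After 1 step, the head is at position 1.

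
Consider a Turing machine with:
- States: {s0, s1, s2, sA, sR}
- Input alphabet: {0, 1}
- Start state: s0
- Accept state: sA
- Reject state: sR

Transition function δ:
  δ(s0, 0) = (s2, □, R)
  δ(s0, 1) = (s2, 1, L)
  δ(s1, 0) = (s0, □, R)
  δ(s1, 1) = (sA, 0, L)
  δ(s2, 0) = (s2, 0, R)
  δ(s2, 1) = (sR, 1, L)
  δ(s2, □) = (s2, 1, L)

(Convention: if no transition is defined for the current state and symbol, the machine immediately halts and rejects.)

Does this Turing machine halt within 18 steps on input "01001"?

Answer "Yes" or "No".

Execution trace:
Initial: [s0]01001
Step 1: δ(s0, 0) = (s2, □, R) → □[s2]1001
Step 2: δ(s2, 1) = (sR, 1, L) → [sR]□1001

The machine reaches the reject state sR and halts.
The machine halted after 2 steps (within the 18-step bound).

Answer: Yes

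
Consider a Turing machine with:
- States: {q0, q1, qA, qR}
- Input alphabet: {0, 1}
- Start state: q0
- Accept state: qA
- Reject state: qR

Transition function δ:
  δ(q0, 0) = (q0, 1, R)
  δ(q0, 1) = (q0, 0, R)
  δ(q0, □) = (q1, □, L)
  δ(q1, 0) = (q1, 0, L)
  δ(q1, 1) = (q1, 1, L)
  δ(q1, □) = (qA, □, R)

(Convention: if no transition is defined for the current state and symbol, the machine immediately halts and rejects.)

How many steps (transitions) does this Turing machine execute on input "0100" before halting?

Execution trace:
Initial: [q0]0100
Step 1: δ(q0, 0) = (q0, 1, R) → 1[q0]100
Step 2: δ(q0, 1) = (q0, 0, R) → 10[q0]00
Step 3: δ(q0, 0) = (q0, 1, R) → 101[q0]0
Step 4: δ(q0, 0) = (q0, 1, R) → 1011[q0]□
Step 5: δ(q0, □) = (q1, □, L) → 101[q1]1□
Step 6: δ(q1, 1) = (q1, 1, L) → 10[q1]11□
Step 7: δ(q1, 1) = (q1, 1, L) → 1[q1]011□
Step 8: δ(q1, 0) = (q1, 0, L) → [q1]1011□
Step 9: δ(q1, 1) = (q1, 1, L) → [q1]□1011□
Step 10: δ(q1, □) = (qA, □, R) → □[qA]1011□

The machine reaches the accept state qA and halts.

The machine executed 10 steps before halting.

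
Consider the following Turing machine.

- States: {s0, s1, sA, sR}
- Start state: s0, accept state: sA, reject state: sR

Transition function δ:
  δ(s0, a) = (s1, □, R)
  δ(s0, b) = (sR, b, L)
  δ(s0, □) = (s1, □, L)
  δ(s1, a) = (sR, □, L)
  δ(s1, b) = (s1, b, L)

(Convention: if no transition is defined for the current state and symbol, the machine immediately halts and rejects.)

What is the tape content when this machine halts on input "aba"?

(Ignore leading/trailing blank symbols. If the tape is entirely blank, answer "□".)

Execution trace:
Initial: [s0]aba
Step 1: δ(s0, a) = (s1, □, R) → □[s1]ba
Step 2: δ(s1, b) = (s1, b, L) → [s1]□ba

No transition is defined for δ(s1, □). By convention the machine halts and rejects.

Final tape (ignoring leading/trailing blanks): ba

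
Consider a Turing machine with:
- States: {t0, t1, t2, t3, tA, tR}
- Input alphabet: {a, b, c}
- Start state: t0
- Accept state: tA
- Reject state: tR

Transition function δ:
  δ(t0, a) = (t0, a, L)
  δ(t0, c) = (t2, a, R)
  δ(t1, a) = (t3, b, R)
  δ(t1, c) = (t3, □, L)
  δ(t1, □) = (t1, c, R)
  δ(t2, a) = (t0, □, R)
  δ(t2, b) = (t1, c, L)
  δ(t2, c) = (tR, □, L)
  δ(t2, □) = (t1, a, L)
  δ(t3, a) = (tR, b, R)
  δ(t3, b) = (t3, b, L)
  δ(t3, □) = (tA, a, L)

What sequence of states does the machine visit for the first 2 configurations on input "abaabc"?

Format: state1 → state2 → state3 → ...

Execution trace:
Initial: [t0]abaabc
Step 1: δ(t0, a) = (t0, a, L) → [t0]□abaabc

No transition is defined for δ(t0, □). By convention the machine halts and rejects.

State sequence: t0 → t0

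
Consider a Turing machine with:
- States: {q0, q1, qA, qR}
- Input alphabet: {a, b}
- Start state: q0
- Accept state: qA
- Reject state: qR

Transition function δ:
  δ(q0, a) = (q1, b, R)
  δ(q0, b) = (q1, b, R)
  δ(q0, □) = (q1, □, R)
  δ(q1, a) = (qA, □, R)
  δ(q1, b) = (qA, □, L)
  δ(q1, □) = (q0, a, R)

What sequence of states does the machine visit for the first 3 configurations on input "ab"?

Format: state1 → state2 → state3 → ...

Execution trace:
Initial: [q0]ab
Step 1: δ(q0, a) = (q1, b, R) → b[q1]b
Step 2: δ(q1, b) = (qA, □, L) → [qA]b□

The machine reaches the accept state qA and halts.

State sequence: q0 → q1 → qA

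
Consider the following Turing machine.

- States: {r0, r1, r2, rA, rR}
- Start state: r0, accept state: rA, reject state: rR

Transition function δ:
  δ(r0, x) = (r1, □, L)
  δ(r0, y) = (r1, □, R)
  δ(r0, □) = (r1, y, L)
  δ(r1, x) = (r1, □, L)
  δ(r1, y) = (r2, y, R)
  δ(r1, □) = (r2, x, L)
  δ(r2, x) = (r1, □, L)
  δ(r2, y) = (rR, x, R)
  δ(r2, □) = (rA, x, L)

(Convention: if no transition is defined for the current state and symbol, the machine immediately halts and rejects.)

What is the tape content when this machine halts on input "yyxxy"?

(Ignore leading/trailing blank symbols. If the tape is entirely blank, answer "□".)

Execution trace:
Initial: [r0]yyxxy
Step 1: δ(r0, y) = (r1, □, R) → □[r1]yxxy
Step 2: δ(r1, y) = (r2, y, R) → □y[r2]xxy
Step 3: δ(r2, x) = (r1, □, L) → □[r1]y□xy
Step 4: δ(r1, y) = (r2, y, R) → □y[r2]□xy
Step 5: δ(r2, □) = (rA, x, L) → □[rA]yxxy

The machine reaches the accept state rA and halts.

Final tape (ignoring leading/trailing blanks): yxxy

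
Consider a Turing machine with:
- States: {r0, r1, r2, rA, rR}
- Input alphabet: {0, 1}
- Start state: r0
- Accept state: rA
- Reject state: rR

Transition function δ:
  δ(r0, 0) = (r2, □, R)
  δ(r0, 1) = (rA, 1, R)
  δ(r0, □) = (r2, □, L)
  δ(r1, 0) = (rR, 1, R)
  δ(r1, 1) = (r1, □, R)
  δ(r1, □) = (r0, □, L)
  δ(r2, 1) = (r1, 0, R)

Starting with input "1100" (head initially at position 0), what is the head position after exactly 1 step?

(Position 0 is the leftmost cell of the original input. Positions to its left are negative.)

Execution trace (head position shown):
Step 0: [r0]1100  (head at position 0)
Step 1: move right → 1[rA]100  (head at position 1)

After 1 step, the head is at position 1.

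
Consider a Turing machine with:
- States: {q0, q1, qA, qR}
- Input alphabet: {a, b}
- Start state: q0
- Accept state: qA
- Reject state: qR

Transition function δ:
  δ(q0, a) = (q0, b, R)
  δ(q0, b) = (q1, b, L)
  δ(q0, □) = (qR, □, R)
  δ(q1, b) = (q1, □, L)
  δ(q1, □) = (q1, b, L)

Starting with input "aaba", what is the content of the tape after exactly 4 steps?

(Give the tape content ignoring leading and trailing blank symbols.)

Execution trace:
Initial: [q0]aaba
Step 1: δ(q0, a) = (q0, b, R) → b[q0]aba
Step 2: δ(q0, a) = (q0, b, R) → bb[q0]ba
Step 3: δ(q0, b) = (q1, b, L) → b[q1]bba
Step 4: δ(q1, b) = (q1, □, L) → [q1]b□ba

After 4 steps, the tape (ignoring leading/trailing blanks) is: b□ba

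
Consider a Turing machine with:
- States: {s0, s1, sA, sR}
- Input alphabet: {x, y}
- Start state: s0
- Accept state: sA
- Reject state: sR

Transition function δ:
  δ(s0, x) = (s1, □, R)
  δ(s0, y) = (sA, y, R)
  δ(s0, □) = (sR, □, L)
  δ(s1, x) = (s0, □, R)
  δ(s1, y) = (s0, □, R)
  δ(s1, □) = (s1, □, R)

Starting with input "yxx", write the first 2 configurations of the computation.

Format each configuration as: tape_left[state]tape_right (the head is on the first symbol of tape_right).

Transitions applied:
Step 1: δ(s0, y) = (sA, y, R)

The first 2 configurations are:
[s0]yxx ⊢ y[sA]xx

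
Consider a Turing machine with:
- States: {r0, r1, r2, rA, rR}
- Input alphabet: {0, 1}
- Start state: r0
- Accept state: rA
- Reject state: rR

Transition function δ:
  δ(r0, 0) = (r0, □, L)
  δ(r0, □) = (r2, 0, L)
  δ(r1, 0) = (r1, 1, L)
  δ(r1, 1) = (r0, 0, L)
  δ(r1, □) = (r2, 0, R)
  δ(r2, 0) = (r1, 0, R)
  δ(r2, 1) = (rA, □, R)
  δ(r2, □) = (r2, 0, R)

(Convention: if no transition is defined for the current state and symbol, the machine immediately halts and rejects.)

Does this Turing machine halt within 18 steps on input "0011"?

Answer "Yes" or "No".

Execution trace:
Initial: [r0]0011
Step 1: δ(r0, 0) = (r0, □, L) → [r0]□□011
Step 2: δ(r0, □) = (r2, 0, L) → [r2]□0□011
Step 3: δ(r2, □) = (r2, 0, R) → 0[r2]0□011
Step 4: δ(r2, 0) = (r1, 0, R) → 00[r1]□011
Step 5: δ(r1, □) = (r2, 0, R) → 000[r2]011
Step 6: δ(r2, 0) = (r1, 0, R) → 0000[r1]11
Step 7: δ(r1, 1) = (r0, 0, L) → 000[r0]001
Step 8: δ(r0, 0) = (r0, □, L) → 00[r0]0□01
Step 9: δ(r0, 0) = (r0, □, L) → 0[r0]0□□01
Step 10: δ(r0, 0) = (r0, □, L) → [r0]0□□□01
Step 11: δ(r0, 0) = (r0, □, L) → [r0]□□□□□01
Step 12: δ(r0, □) = (r2, 0, L) → [r2]□0□□□□01
Step 13: δ(r2, □) = (r2, 0, R) → 0[r2]0□□□□01
Step 14: δ(r2, 0) = (r1, 0, R) → 00[r1]□□□□01
Step 15: δ(r1, □) = (r2, 0, R) → 000[r2]□□□01
Step 16: δ(r2, □) = (r2, 0, R) → 0000[r2]□□01
Step 17: δ(r2, □) = (r2, 0, R) → 00000[r2]□01
Step 18: δ(r2, □) = (r2, 0, R) → 000000[r2]01

The machine has not reached a halting state after 18 steps.
The machine did not halt within the 18-step bound.

Answer: No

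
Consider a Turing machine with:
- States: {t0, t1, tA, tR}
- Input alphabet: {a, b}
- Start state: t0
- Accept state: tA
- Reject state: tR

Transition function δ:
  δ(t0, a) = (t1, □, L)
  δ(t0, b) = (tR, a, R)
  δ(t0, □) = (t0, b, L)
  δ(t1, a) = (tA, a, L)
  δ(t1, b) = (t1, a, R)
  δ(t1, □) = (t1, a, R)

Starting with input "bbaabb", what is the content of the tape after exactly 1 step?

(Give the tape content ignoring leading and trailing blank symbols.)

Execution trace:
Initial: [t0]bbaabb
Step 1: δ(t0, b) = (tR, a, R) → a[tR]baabb

The machine reaches the reject state tR and halts.

After 1 step, the tape (ignoring leading/trailing blanks) is: abaabb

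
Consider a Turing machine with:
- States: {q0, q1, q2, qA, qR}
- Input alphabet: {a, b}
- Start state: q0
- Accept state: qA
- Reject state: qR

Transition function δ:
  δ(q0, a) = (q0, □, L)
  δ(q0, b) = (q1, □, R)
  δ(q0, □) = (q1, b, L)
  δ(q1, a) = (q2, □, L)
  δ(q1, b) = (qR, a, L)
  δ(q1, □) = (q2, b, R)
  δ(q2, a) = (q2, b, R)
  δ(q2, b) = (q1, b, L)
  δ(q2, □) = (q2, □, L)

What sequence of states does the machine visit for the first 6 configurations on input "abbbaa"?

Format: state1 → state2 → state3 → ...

Execution trace:
Initial: [q0]abbbaa
Step 1: δ(q0, a) = (q0, □, L) → [q0]□□bbbaa
Step 2: δ(q0, □) = (q1, b, L) → [q1]□b□bbbaa
Step 3: δ(q1, □) = (q2, b, R) → b[q2]b□bbbaa
Step 4: δ(q2, b) = (q1, b, L) → [q1]bb□bbbaa
Step 5: δ(q1, b) = (qR, a, L) → [qR]□ab□bbbaa

The machine reaches the reject state qR and halts.

State sequence: q0 → q0 → q1 → q2 → q1 → qR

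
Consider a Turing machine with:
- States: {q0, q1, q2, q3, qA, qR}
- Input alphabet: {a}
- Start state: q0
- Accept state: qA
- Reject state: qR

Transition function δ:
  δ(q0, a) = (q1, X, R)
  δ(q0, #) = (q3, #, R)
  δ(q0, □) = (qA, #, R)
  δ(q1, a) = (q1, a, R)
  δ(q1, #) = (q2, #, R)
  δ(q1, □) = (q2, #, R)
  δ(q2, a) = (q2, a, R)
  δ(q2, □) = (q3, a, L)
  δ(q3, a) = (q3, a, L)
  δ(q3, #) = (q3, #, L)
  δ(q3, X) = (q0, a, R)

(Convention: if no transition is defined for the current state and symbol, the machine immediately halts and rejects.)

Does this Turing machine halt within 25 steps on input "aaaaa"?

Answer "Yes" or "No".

Execution trace:
Initial: [q0]aaaaa
Step 1: δ(q0, a) = (q1, X, R) → X[q1]aaaa
Step 2: δ(q1, a) = (q1, a, R) → Xa[q1]aaa
Step 3: δ(q1, a) = (q1, a, R) → Xaa[q1]aa
Step 4: δ(q1, a) = (q1, a, R) → Xaaa[q1]a
Step 5: δ(q1, a) = (q1, a, R) → Xaaaa[q1]□
Step 6: δ(q1, □) = (q2, #, R) → Xaaaa#[q2]□
Step 7: δ(q2, □) = (q3, a, L) → Xaaaa[q3]#a
Step 8: δ(q3, #) = (q3, #, L) → Xaaa[q3]a#a
Step 9: δ(q3, a) = (q3, a, L) → Xaa[q3]aa#a
Step 10: δ(q3, a) = (q3, a, L) → Xa[q3]aaa#a
Step 11: δ(q3, a) = (q3, a, L) → X[q3]aaaa#a
Step 12: δ(q3, a) = (q3, a, L) → [q3]Xaaaa#a
Step 13: δ(q3, X) = (q0, a, R) → a[q0]aaaa#a
Step 14: δ(q0, a) = (q1, X, R) → aX[q1]aaa#a
Step 15: δ(q1, a) = (q1, a, R) → aXa[q1]aa#a
Step 16: δ(q1, a) = (q1, a, R) → aXaa[q1]a#a
Step 17: δ(q1, a) = (q1, a, R) → aXaaa[q1]#a
Step 18: δ(q1, #) = (q2, #, R) → aXaaa#[q2]a
Step 19: δ(q2, a) = (q2, a, R) → aXaaa#a[q2]□
Step 20: δ(q2, □) = (q3, a, L) → aXaaa#[q3]aa
Step 21: δ(q3, a) = (q3, a, L) → aXaaa[q3]#aa
Step 22: δ(q3, #) = (q3, #, L) → aXaa[q3]a#aa
Step 23: δ(q3, a) = (q3, a, L) → aXa[q3]aa#aa
Step 24: δ(q3, a) = (q3, a, L) → aX[q3]aaa#aa
Step 25: δ(q3, a) = (q3, a, L) → a[q3]Xaaa#aa

The machine has not reached a halting state after 25 steps.
The machine did not halt within the 25-step bound.

Answer: No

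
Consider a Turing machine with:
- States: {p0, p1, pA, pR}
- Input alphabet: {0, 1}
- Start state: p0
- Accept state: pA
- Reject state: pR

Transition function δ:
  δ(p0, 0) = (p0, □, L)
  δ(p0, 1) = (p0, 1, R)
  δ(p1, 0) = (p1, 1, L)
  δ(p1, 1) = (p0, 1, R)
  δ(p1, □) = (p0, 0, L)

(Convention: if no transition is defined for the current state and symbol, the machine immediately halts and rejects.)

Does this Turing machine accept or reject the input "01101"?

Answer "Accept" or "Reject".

Execution trace:
Initial: [p0]01101
Step 1: δ(p0, 0) = (p0, □, L) → [p0]□□1101

No transition is defined for δ(p0, □). By convention the machine halts and rejects.

Answer: Reject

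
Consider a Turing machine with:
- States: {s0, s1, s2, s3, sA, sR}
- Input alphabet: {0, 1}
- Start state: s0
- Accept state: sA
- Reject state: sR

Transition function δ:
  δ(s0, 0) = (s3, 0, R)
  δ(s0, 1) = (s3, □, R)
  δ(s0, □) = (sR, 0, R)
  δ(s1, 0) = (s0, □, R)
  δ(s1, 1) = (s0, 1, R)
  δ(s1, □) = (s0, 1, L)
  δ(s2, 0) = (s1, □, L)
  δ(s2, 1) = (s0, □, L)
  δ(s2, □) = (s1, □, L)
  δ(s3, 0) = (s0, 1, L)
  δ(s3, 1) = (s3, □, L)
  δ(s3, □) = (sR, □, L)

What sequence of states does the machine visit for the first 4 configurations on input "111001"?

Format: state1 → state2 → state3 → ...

Execution trace:
Initial: [s0]111001
Step 1: δ(s0, 1) = (s3, □, R) → □[s3]11001
Step 2: δ(s3, 1) = (s3, □, L) → [s3]□□1001
Step 3: δ(s3, □) = (sR, □, L) → [sR]□□□1001

The machine reaches the reject state sR and halts.

State sequence: s0 → s3 → s3 → sR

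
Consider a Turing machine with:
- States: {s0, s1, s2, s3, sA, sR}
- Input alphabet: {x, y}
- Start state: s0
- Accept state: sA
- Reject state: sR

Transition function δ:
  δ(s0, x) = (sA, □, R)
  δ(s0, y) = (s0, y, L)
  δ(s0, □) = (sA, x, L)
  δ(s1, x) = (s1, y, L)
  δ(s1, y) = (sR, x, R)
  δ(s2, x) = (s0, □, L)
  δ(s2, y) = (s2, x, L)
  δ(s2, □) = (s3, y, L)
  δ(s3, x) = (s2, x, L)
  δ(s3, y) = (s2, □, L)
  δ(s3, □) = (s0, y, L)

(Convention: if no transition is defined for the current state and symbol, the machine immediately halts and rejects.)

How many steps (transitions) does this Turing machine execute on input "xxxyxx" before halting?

Execution trace:
Initial: [s0]xxxyxx
Step 1: δ(s0, x) = (sA, □, R) → □[sA]xxyxx

The machine reaches the accept state sA and halts.

The machine executed 1 step before halting.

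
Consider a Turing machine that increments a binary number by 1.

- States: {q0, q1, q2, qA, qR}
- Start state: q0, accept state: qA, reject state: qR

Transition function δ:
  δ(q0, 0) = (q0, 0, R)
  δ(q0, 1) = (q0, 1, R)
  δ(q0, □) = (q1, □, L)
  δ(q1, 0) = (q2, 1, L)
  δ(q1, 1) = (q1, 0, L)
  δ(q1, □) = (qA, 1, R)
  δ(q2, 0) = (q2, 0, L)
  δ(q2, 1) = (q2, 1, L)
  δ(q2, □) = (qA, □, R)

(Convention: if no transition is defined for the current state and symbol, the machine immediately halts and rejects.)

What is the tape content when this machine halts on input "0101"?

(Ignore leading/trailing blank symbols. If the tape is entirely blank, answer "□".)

Execution trace:
Initial: [q0]0101
Step 1: δ(q0, 0) = (q0, 0, R) → 0[q0]101
Step 2: δ(q0, 1) = (q0, 1, R) → 01[q0]01
Step 3: δ(q0, 0) = (q0, 0, R) → 010[q0]1
Step 4: δ(q0, 1) = (q0, 1, R) → 0101[q0]□
Step 5: δ(q0, □) = (q1, □, L) → 010[q1]1□
Step 6: δ(q1, 1) = (q1, 0, L) → 01[q1]00□
Step 7: δ(q1, 0) = (q2, 1, L) → 0[q2]110□
Step 8: δ(q2, 1) = (q2, 1, L) → [q2]0110□
Step 9: δ(q2, 0) = (q2, 0, L) → [q2]□0110□
Step 10: δ(q2, □) = (qA, □, R) → □[qA]0110□

The machine reaches the accept state qA and halts.

Final tape (ignoring leading/trailing blanks): 0110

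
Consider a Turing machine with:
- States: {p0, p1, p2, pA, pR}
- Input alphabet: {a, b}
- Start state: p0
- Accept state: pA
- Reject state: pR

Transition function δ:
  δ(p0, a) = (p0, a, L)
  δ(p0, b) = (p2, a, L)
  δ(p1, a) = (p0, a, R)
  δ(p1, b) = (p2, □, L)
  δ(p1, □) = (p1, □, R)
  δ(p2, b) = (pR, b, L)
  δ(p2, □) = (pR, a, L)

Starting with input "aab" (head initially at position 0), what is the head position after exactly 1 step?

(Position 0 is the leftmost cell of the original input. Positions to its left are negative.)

Execution trace (head position shown):
Step 0: [p0]aab  (head at position 0)
Step 1: move left → [p0]□aab  (head at position -1)

After 1 step, the head is at position -1.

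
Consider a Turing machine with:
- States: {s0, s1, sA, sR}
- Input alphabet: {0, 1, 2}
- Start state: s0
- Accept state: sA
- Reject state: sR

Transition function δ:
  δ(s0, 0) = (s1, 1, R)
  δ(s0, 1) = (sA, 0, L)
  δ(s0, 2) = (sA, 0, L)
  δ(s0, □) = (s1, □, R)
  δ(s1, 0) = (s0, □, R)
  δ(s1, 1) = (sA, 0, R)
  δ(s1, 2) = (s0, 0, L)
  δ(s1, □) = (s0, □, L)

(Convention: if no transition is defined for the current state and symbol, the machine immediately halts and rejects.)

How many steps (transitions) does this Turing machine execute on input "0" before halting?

Execution trace:
Initial: [s0]0
Step 1: δ(s0, 0) = (s1, 1, R) → 1[s1]□
Step 2: δ(s1, □) = (s0, □, L) → [s0]1□
Step 3: δ(s0, 1) = (sA, 0, L) → [sA]□0□

The machine reaches the accept state sA and halts.

The machine executed 3 steps before halting.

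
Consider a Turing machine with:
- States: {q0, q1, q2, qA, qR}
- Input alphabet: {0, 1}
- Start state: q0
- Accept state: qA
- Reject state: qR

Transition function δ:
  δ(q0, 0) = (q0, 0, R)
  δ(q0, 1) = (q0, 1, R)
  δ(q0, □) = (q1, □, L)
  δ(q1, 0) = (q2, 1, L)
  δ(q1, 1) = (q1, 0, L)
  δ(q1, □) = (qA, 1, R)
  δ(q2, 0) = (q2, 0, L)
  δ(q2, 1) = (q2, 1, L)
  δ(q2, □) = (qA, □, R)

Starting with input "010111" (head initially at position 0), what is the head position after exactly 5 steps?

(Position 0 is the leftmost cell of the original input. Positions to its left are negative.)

Execution trace (head position shown):
Step 0: [q0]010111  (head at position 0)
Step 1: move right → 0[q0]10111  (head at position 1)
Step 2: move right → 01[q0]0111  (head at position 2)
Step 3: move right → 010[q0]111  (head at position 3)
Step 4: move right → 0101[q0]11  (head at position 4)
Step 5: move right → 01011[q0]1  (head at position 5)

After 5 steps, the head is at position 5.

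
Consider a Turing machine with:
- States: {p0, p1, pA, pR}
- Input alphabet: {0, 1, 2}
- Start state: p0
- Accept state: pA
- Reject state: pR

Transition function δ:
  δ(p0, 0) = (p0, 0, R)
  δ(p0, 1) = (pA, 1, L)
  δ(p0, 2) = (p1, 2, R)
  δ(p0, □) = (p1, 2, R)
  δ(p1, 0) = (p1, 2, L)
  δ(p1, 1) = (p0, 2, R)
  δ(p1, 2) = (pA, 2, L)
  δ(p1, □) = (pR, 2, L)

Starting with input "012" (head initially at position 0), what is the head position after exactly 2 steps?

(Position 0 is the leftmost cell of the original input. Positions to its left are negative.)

Execution trace (head position shown):
Step 0: [p0]012  (head at position 0)
Step 1: move right → 0[p0]12  (head at position 1)
Step 2: move left → [pA]012  (head at position 0)

After 2 steps, the head is at position 0.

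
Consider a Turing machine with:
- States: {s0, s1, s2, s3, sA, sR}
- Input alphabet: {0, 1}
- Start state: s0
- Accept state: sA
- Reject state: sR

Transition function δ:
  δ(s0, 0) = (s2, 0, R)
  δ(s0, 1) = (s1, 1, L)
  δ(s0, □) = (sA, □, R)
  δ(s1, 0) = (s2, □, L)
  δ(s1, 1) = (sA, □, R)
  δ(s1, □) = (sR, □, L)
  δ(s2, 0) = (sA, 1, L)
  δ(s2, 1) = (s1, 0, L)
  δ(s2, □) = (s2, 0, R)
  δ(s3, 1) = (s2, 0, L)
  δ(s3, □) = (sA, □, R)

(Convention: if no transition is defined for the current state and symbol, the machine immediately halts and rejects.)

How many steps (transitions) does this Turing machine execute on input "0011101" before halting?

Execution trace:
Initial: [s0]0011101
Step 1: δ(s0, 0) = (s2, 0, R) → 0[s2]011101
Step 2: δ(s2, 0) = (sA, 1, L) → [sA]0111101

The machine reaches the accept state sA and halts.

The machine executed 2 steps before halting.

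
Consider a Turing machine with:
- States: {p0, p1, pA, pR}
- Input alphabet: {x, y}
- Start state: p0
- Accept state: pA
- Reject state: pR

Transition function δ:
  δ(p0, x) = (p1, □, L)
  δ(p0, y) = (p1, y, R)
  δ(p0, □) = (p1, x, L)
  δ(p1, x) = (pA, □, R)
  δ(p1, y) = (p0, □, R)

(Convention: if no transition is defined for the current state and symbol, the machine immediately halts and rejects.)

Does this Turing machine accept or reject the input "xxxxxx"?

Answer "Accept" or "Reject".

Execution trace:
Initial: [p0]xxxxxx
Step 1: δ(p0, x) = (p1, □, L) → [p1]□□xxxxx

No transition is defined for δ(p1, □). By convention the machine halts and rejects.

Answer: Reject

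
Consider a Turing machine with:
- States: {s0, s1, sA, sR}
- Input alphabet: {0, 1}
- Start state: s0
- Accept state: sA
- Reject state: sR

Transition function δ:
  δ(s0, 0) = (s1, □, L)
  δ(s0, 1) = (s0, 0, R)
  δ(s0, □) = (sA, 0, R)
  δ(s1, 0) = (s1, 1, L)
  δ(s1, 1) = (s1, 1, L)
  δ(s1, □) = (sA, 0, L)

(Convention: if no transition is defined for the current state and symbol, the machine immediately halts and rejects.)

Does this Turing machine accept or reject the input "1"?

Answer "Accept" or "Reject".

Execution trace:
Initial: [s0]1
Step 1: δ(s0, 1) = (s0, 0, R) → 0[s0]□
Step 2: δ(s0, □) = (sA, 0, R) → 00[sA]□

The machine reaches the accept state sA and halts.

Answer: Accept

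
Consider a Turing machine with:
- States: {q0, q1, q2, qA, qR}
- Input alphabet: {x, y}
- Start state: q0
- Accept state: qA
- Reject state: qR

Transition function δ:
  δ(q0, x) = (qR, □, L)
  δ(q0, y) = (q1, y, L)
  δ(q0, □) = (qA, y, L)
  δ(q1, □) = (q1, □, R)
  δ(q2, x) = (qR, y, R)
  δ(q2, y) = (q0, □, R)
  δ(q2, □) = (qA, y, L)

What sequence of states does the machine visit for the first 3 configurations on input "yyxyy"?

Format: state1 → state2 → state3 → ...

Execution trace:
Initial: [q0]yyxyy
Step 1: δ(q0, y) = (q1, y, L) → [q1]□yyxyy
Step 2: δ(q1, □) = (q1, □, R) → □[q1]yyxyy

No transition is defined for δ(q1, y). By convention the machine halts and rejects.

State sequence: q0 → q1 → q1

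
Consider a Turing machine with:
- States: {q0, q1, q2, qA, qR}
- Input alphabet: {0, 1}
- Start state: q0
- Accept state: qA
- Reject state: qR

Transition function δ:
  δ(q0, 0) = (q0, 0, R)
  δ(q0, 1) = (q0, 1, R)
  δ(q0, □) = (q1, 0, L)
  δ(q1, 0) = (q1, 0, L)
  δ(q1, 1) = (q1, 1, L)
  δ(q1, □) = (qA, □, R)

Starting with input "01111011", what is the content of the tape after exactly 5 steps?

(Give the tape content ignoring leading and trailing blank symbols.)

Execution trace:
Initial: [q0]01111011
Step 1: δ(q0, 0) = (q0, 0, R) → 0[q0]1111011
Step 2: δ(q0, 1) = (q0, 1, R) → 01[q0]111011
Step 3: δ(q0, 1) = (q0, 1, R) → 011[q0]11011
Step 4: δ(q0, 1) = (q0, 1, R) → 0111[q0]1011
Step 5: δ(q0, 1) = (q0, 1, R) → 01111[q0]011

After 5 steps, the tape (ignoring leading/trailing blanks) is: 01111011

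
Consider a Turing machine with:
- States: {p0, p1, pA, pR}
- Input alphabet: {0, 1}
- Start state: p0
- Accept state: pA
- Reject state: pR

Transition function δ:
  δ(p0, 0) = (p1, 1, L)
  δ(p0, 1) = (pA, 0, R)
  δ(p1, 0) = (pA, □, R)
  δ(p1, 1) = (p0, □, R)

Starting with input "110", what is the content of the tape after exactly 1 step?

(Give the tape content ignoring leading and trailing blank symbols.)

Execution trace:
Initial: [p0]110
Step 1: δ(p0, 1) = (pA, 0, R) → 0[pA]10

The machine reaches the accept state pA and halts.

After 1 step, the tape (ignoring leading/trailing blanks) is: 010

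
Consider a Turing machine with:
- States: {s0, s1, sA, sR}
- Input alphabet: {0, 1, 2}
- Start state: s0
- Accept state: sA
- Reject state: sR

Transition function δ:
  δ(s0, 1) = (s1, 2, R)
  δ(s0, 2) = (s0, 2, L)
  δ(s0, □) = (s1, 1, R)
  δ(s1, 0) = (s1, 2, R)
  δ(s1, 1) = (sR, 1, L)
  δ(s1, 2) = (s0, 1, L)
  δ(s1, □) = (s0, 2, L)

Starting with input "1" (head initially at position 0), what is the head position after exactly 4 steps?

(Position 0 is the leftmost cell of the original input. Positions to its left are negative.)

Execution trace (head position shown):
Step 0: [s0]1  (head at position 0)
Step 1: move right → 2[s1]□  (head at position 1)
Step 2: move left → [s0]22  (head at position 0)
Step 3: move left → [s0]□22  (head at position -1)
Step 4: move right → 1[s1]22  (head at position 0)

After 4 steps, the head is at position 0.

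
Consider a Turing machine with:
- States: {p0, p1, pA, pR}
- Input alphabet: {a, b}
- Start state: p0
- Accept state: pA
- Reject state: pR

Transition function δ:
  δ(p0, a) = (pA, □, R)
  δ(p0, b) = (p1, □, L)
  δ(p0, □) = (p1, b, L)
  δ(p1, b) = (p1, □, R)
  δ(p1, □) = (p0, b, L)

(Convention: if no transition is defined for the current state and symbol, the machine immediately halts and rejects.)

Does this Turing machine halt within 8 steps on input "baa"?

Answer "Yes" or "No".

Execution trace:
Initial: [p0]baa
Step 1: δ(p0, b) = (p1, □, L) → [p1]□□aa
Step 2: δ(p1, □) = (p0, b, L) → [p0]□b□aa
Step 3: δ(p0, □) = (p1, b, L) → [p1]□bb□aa
Step 4: δ(p1, □) = (p0, b, L) → [p0]□bbb□aa
Step 5: δ(p0, □) = (p1, b, L) → [p1]□bbbb□aa
Step 6: δ(p1, □) = (p0, b, L) → [p0]□bbbbb□aa
Step 7: δ(p0, □) = (p1, b, L) → [p1]□bbbbbb□aa
Step 8: δ(p1, □) = (p0, b, L) → [p0]□bbbbbbb□aa

The machine has not reached a halting state after 8 steps.
The machine did not halt within the 8-step bound.

Answer: No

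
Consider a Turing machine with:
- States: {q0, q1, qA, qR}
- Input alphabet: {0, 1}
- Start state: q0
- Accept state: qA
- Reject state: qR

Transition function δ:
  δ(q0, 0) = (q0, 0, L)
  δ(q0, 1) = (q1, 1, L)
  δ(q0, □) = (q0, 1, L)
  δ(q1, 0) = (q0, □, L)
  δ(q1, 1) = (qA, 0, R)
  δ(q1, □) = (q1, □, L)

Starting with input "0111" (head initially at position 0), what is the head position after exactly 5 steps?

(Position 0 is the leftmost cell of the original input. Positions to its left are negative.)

Execution trace (head position shown):
Step 0: [q0]0111  (head at position 0)
Step 1: move left → [q0]□0111  (head at position -1)
Step 2: move left → [q0]□10111  (head at position -2)
Step 3: move left → [q0]□110111  (head at position -3)
Step 4: move left → [q0]□1110111  (head at position -4)
Step 5: move left → [q0]□11110111  (head at position -5)

After 5 steps, the head is at position -5.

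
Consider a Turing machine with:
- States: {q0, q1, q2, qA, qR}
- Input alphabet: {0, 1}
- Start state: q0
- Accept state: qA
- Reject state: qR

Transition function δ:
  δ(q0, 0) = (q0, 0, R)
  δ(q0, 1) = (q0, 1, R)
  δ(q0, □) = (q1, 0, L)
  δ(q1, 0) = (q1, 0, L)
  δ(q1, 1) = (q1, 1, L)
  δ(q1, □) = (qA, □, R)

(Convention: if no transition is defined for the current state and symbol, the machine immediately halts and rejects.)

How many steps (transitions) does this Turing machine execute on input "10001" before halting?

Execution trace:
Initial: [q0]10001
Step 1: δ(q0, 1) = (q0, 1, R) → 1[q0]0001
Step 2: δ(q0, 0) = (q0, 0, R) → 10[q0]001
Step 3: δ(q0, 0) = (q0, 0, R) → 100[q0]01
Step 4: δ(q0, 0) = (q0, 0, R) → 1000[q0]1
Step 5: δ(q0, 1) = (q0, 1, R) → 10001[q0]□
Step 6: δ(q0, □) = (q1, 0, L) → 1000[q1]10
Step 7: δ(q1, 1) = (q1, 1, L) → 100[q1]010
Step 8: δ(q1, 0) = (q1, 0, L) → 10[q1]0010
Step 9: δ(q1, 0) = (q1, 0, L) → 1[q1]00010
Step 10: δ(q1, 0) = (q1, 0, L) → [q1]100010
Step 11: δ(q1, 1) = (q1, 1, L) → [q1]□100010
Step 12: δ(q1, □) = (qA, □, R) → □[qA]100010

The machine reaches the accept state qA and halts.

The machine executed 12 steps before halting.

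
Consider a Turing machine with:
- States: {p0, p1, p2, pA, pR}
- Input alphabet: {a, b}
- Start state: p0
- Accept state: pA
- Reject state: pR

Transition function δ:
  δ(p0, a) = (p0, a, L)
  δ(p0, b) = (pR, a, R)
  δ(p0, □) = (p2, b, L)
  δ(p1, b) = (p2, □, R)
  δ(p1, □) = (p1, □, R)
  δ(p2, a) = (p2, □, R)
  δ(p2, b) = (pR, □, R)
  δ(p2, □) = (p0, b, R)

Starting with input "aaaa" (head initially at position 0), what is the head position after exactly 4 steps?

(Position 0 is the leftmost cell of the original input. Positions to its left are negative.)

Execution trace (head position shown):
Step 0: [p0]aaaa  (head at position 0)
Step 1: move left → [p0]□aaaa  (head at position -1)
Step 2: move left → [p2]□baaaa  (head at position -2)
Step 3: move right → b[p0]baaaa  (head at position -1)
Step 4: move right → ba[pR]aaaa  (head at position 0)

After 4 steps, the head is at position 0.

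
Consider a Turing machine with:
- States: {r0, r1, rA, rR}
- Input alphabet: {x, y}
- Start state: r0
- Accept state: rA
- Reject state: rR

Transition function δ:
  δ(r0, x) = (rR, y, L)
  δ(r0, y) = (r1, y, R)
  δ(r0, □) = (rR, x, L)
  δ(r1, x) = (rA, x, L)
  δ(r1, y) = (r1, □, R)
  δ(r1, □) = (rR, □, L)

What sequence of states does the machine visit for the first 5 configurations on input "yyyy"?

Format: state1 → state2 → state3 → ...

Execution trace:
Initial: [r0]yyyy
Step 1: δ(r0, y) = (r1, y, R) → y[r1]yyy
Step 2: δ(r1, y) = (r1, □, R) → y□[r1]yy
Step 3: δ(r1, y) = (r1, □, R) → y□□[r1]y
Step 4: δ(r1, y) = (r1, □, R) → y□□□[r1]□

State sequence: r0 → r1 → r1 → r1 → r1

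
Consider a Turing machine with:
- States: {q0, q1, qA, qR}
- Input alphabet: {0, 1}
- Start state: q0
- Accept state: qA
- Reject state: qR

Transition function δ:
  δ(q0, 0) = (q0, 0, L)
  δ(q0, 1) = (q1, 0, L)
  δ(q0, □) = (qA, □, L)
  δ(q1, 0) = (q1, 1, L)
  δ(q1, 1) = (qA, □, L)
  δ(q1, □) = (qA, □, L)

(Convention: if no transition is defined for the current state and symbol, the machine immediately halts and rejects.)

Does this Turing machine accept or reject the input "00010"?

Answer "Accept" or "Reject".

Execution trace:
Initial: [q0]00010
Step 1: δ(q0, 0) = (q0, 0, L) → [q0]□00010
Step 2: δ(q0, □) = (qA, □, L) → [qA]□□00010

The machine reaches the accept state qA and halts.

Answer: Accept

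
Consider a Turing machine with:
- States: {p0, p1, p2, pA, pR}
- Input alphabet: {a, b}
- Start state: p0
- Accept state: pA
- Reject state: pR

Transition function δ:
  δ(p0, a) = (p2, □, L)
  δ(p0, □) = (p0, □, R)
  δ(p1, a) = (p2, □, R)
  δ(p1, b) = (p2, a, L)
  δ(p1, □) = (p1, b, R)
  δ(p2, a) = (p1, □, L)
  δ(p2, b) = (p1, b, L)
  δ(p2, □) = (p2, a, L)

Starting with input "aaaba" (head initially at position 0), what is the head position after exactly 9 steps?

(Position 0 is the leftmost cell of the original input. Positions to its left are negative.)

Execution trace (head position shown):
Step 0: [p0]aaaba  (head at position 0)
Step 1: move left → [p2]□□aaba  (head at position -1)
Step 2: move left → [p2]□a□aaba  (head at position -2)
Step 3: move left → [p2]□aa□aaba  (head at position -3)
Step 4: move left → [p2]□aaa□aaba  (head at position -4)
Step 5: move left → [p2]□aaaa□aaba  (head at position -5)
Step 6: move left → [p2]□aaaaa□aaba  (head at position -6)
Step 7: move left → [p2]□aaaaaa□aaba  (head at position -7)
Step 8: move left → [p2]□aaaaaaa□aaba  (head at position -8)
Step 9: move left → [p2]□aaaaaaaa□aaba  (head at position -9)

After 9 steps, the head is at position -9.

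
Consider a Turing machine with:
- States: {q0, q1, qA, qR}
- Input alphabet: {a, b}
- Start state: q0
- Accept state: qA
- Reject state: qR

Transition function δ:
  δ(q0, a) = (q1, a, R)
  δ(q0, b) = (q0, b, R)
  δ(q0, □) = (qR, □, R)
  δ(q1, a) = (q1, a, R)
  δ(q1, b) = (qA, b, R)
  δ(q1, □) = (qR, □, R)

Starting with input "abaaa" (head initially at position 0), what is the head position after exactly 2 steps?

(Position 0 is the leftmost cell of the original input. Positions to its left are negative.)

Execution trace (head position shown):
Step 0: [q0]abaaa  (head at position 0)
Step 1: move right → a[q1]baaa  (head at position 1)
Step 2: move right → ab[qA]aaa  (head at position 2)

After 2 steps, the head is at position 2.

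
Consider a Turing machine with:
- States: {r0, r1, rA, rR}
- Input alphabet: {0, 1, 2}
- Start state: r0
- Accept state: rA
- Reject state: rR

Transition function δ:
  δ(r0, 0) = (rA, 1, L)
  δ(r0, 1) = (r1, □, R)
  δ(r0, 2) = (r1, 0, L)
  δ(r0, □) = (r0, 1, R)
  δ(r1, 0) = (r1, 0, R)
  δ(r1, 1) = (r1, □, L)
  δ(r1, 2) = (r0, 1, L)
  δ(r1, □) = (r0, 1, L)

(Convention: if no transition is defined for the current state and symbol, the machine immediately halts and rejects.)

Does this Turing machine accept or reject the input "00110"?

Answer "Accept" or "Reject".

Execution trace:
Initial: [r0]00110
Step 1: δ(r0, 0) = (rA, 1, L) → [rA]□10110

The machine reaches the accept state rA and halts.

Answer: Accept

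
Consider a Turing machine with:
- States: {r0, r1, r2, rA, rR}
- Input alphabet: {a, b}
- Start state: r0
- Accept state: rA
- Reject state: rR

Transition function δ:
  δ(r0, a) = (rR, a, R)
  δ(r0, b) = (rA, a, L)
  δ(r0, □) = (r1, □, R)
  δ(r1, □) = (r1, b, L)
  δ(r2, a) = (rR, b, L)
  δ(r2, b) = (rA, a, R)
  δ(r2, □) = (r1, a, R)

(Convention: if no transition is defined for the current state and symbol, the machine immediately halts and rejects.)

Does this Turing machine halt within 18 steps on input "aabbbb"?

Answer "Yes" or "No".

Execution trace:
Initial: [r0]aabbbb
Step 1: δ(r0, a) = (rR, a, R) → a[rR]abbbb

The machine reaches the reject state rR and halts.
The machine halted after 1 step (within the 18-step bound).

Answer: Yes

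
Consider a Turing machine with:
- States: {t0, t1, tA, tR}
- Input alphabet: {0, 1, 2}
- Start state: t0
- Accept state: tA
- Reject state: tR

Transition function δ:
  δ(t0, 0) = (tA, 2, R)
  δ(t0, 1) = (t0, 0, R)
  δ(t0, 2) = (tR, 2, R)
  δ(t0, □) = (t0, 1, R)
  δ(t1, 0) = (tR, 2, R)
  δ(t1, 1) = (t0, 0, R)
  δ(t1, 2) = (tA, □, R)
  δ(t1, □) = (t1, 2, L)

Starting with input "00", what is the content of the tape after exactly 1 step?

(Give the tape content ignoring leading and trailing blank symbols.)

Execution trace:
Initial: [t0]00
Step 1: δ(t0, 0) = (tA, 2, R) → 2[tA]0

The machine reaches the accept state tA and halts.

After 1 step, the tape (ignoring leading/trailing blanks) is: 20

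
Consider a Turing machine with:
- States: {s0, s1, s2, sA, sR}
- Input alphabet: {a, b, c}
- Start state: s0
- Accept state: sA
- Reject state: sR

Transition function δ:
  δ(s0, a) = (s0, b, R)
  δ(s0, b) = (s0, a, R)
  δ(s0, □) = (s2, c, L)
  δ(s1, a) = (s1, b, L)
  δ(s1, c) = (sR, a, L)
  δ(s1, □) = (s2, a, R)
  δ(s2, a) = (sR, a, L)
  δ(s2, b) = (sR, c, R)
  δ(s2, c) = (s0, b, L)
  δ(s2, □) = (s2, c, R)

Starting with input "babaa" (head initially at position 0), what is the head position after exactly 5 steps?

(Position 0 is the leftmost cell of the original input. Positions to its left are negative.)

Execution trace (head position shown):
Step 0: [s0]babaa  (head at position 0)
Step 1: move right → a[s0]abaa  (head at position 1)
Step 2: move right → ab[s0]baa  (head at position 2)
Step 3: move right → aba[s0]aa  (head at position 3)
Step 4: move right → abab[s0]a  (head at position 4)
Step 5: move right → ababb[s0]□  (head at position 5)

After 5 steps, the head is at position 5.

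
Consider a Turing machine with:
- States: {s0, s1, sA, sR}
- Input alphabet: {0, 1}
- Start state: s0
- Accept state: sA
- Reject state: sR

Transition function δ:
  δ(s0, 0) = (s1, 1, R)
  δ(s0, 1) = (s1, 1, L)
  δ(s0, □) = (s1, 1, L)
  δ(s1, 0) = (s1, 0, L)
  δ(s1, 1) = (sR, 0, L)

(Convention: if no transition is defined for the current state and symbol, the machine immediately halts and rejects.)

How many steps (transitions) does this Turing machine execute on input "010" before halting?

Execution trace:
Initial: [s0]010
Step 1: δ(s0, 0) = (s1, 1, R) → 1[s1]10
Step 2: δ(s1, 1) = (sR, 0, L) → [sR]100

The machine reaches the reject state sR and halts.

The machine executed 2 steps before halting.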